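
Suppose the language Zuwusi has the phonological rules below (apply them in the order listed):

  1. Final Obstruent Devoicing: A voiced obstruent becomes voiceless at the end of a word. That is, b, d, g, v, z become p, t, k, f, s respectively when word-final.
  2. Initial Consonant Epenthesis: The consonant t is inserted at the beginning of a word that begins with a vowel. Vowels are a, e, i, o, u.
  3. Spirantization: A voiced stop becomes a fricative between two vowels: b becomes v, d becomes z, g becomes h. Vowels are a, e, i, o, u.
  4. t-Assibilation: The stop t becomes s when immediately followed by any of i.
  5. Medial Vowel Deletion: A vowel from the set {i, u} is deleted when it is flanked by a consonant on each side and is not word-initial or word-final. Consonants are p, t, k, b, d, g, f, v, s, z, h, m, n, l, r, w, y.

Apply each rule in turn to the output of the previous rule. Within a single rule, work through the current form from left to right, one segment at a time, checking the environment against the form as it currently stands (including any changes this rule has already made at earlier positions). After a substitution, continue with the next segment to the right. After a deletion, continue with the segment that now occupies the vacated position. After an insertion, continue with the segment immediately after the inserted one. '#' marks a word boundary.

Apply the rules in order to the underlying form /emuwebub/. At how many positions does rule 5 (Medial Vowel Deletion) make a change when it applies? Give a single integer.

2

1 Final Obstruent Devoicing: [emuwebub] → [emuwebup]
2 Initial Consonant Epenthesis: [emuwebup] → [temuwebup]
3 Spirantization: [temuwebup] → [temuwevup]
4 t-Assibilation: no change — [temuwevup]
5 Medial Vowel Deletion: [temuwevup] → [temwevp]
Rule 5 changed 2 position(s).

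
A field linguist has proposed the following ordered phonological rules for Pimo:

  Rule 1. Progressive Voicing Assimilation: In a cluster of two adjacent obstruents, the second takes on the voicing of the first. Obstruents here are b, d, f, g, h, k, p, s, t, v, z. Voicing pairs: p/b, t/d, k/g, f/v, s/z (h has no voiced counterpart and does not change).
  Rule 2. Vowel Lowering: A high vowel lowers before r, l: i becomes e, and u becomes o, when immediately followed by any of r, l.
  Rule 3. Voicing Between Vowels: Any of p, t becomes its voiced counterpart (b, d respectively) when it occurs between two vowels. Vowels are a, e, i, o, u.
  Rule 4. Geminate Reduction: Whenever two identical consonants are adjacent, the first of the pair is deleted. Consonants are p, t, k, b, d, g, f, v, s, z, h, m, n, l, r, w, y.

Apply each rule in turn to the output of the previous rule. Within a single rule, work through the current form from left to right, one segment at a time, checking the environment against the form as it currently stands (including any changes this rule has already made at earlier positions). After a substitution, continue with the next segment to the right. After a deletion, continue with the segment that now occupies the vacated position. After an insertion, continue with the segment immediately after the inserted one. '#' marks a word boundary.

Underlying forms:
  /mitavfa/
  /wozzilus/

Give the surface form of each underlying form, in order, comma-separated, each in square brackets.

[midava], [wozelus]

/mitavfa/:
  Rule 1 Progressive Voicing Assimilation: [mitavfa] → [mitavva]
  Rule 2 Vowel Lowering: no change — [mitavva]
  Rule 3 Voicing Between Vowels: [mitavva] → [midavva]
  Rule 4 Geminate Reduction: [midavva] → [midava]
/wozzilus/:
  Rule 1 Progressive Voicing Assimilation: no change — [wozzilus]
  Rule 2 Vowel Lowering: [wozzilus] → [wozzelus]
  Rule 3 Voicing Between Vowels: no change — [wozzelus]
  Rule 4 Geminate Reduction: [wozzelus] → [wozelus]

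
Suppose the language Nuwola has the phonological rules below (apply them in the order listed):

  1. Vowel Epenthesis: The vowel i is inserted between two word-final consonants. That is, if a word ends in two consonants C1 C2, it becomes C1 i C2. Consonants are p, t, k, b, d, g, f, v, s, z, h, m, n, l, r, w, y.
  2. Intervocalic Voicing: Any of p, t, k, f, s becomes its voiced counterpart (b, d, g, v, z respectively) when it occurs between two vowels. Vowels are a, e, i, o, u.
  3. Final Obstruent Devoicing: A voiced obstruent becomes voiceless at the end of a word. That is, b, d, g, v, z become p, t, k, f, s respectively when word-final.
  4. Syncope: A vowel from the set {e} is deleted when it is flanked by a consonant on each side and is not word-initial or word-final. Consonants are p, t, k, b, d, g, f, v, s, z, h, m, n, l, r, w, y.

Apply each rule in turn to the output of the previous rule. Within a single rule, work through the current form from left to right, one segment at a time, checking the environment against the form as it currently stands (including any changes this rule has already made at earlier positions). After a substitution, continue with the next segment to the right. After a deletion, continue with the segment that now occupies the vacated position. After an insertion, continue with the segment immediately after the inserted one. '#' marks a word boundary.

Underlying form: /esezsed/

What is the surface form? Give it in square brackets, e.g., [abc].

[ezzst]

1 Vowel Epenthesis: no change — [esezsed]
2 Intervocalic Voicing: [esezsed] → [ezezsed]
3 Final Obstruent Devoicing: [ezezsed] → [ezezset]
4 Syncope: [ezezset] → [ezzst]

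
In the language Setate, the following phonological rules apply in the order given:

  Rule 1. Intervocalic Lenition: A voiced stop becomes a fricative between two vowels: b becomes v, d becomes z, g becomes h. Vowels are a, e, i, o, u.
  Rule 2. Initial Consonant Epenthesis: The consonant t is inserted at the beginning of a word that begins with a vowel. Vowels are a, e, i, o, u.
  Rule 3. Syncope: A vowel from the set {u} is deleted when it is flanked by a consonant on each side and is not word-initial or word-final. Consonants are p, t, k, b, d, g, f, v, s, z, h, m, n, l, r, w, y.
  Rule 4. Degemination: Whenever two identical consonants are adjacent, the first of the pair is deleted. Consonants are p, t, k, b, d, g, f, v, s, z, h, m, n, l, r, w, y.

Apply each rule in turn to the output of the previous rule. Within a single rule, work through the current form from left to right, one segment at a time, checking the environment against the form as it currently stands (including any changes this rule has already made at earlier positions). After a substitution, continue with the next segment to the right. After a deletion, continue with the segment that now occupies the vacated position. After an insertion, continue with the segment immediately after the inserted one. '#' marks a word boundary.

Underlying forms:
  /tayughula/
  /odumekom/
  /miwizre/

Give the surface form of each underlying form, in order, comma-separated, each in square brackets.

[tayghla], [tozmekom], [miwizre]

/tayughula/:
  Rule 1 Intervocalic Lenition: no change — [tayughula]
  Rule 2 Initial Consonant Epenthesis: no change — [tayughula]
  Rule 3 Syncope: [tayughula] → [tayghla]
  Rule 4 Degemination: no change — [tayghla]
/odumekom/:
  Rule 1 Intervocalic Lenition: [odumekom] → [ozumekom]
  Rule 2 Initial Consonant Epenthesis: [ozumekom] → [tozumekom]
  Rule 3 Syncope: [tozumekom] → [tozmekom]
  Rule 4 Degemination: no change — [tozmekom]
/miwizre/:
  Rule 1 Intervocalic Lenition: no change — [miwizre]
  Rule 2 Initial Consonant Epenthesis: no change — [miwizre]
  Rule 3 Syncope: no change — [miwizre]
  Rule 4 Degemination: no change — [miwizre]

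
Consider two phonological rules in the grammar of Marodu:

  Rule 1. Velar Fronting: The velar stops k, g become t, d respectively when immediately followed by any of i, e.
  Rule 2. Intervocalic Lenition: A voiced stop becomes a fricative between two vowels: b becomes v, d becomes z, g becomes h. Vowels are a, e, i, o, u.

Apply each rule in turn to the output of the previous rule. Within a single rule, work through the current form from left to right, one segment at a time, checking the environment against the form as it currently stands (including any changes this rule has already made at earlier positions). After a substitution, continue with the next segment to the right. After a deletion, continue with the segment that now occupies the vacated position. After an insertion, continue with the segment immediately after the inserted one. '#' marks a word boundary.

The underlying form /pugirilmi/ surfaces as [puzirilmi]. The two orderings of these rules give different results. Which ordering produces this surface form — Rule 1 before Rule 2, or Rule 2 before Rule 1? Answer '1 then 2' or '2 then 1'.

Order 1 then 2:
  1 Velar Fronting: [pugirilmi] → [pudirilmi]
  2 Intervocalic Lenition: [pudirilmi] → [puzirilmi]
  result: [puzirilmi]
Order 2 then 1:
  2 Intervocalic Lenition: [pugirilmi] → [puhirilmi]
  1 Velar Fronting: no change — [puhirilmi]
  result: [puhirilmi]

1 then 2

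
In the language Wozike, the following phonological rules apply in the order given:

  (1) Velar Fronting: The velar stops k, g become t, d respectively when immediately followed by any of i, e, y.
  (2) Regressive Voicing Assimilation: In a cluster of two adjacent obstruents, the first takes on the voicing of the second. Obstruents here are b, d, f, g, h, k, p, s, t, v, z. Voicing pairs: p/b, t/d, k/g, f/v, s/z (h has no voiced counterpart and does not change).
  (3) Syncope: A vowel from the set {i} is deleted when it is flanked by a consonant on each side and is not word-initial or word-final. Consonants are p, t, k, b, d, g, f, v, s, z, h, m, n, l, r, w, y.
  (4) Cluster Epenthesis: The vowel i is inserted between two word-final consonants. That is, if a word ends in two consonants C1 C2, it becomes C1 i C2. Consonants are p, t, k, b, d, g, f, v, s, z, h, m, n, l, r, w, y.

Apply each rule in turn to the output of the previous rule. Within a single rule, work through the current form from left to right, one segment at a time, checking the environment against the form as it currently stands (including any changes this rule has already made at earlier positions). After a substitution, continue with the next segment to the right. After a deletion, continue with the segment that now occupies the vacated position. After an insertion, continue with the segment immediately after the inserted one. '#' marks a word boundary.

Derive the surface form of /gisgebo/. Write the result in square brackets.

[dzdebo]

(1) Velar Fronting: [gisgebo] → [disdebo]
(2) Regressive Voicing Assimilation: [disdebo] → [dizdebo]
(3) Syncope: [dizdebo] → [dzdebo]
(4) Cluster Epenthesis: no change — [dzdebo]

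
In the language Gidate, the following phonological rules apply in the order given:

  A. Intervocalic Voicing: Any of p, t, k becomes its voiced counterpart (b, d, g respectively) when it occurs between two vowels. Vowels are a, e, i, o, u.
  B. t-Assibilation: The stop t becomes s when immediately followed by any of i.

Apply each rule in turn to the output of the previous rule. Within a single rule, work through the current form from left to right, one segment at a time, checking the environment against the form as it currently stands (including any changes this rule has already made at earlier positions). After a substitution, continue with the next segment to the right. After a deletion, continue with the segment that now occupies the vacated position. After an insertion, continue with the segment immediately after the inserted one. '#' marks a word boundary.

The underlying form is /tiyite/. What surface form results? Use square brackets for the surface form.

[siyide]

A Intervocalic Voicing: [tiyite] → [tiyide]
B t-Assibilation: [tiyide] → [siyide]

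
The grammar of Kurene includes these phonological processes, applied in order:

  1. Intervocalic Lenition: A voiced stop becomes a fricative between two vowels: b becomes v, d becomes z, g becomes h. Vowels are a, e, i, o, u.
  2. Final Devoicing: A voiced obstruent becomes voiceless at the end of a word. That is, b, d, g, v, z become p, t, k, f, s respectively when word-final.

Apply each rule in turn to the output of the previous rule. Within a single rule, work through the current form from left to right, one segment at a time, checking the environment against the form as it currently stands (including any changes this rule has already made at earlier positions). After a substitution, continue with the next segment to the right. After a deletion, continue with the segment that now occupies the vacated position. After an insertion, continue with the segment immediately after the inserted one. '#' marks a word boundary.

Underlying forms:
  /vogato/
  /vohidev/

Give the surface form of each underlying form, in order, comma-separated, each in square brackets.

[vohato], [vohizef]

/vogato/:
  1 Intervocalic Lenition: [vogato] → [vohato]
  2 Final Devoicing: no change — [vohato]
/vohidev/:
  1 Intervocalic Lenition: [vohidev] → [vohizev]
  2 Final Devoicing: [vohizev] → [vohizef]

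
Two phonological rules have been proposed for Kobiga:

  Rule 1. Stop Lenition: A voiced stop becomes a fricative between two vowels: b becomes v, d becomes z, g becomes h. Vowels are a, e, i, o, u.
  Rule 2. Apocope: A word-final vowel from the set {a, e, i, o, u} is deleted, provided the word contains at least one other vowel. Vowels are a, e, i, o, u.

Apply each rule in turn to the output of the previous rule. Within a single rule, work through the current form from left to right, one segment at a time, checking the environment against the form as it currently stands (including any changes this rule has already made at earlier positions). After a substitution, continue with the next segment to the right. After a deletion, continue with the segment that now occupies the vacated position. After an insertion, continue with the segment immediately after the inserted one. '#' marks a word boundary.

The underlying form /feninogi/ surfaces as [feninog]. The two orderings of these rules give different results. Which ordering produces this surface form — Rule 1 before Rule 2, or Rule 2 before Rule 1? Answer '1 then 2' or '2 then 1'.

2 then 1

Order 1 then 2:
  1 Stop Lenition: [feninogi] → [feninohi]
  2 Apocope: [feninohi] → [feninoh]
  result: [feninoh]
Order 2 then 1:
  2 Apocope: [feninogi] → [feninog]
  1 Stop Lenition: no change — [feninog]
  result: [feninog]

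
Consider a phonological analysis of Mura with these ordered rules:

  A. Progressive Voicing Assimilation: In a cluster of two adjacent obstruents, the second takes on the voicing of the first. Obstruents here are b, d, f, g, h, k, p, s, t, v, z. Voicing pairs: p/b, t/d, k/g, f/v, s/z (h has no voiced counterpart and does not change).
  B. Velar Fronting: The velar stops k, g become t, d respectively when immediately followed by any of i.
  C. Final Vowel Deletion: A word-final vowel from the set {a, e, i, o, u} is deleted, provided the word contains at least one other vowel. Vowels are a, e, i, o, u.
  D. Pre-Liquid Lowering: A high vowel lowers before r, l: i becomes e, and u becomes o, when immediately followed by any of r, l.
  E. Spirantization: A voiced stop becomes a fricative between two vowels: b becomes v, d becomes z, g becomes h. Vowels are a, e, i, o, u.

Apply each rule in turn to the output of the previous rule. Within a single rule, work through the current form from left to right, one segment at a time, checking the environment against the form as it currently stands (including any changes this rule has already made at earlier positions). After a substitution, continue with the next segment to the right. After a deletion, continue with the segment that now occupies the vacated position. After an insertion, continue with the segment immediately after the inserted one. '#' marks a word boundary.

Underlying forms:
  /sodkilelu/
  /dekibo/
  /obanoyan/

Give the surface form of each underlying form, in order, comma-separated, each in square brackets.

/sodkilelu/:
  A Progressive Voicing Assimilation: [sodkilelu] → [sodgilelu]
  B Velar Fronting: [sodgilelu] → [soddilelu]
  C Final Vowel Deletion: [soddilelu] → [soddilel]
  D Pre-Liquid Lowering: [soddilel] → [soddelel]
  E Spirantization: no change — [soddelel]
/dekibo/:
  A Progressive Voicing Assimilation: no change — [dekibo]
  B Velar Fronting: [dekibo] → [detibo]
  C Final Vowel Deletion: [detibo] → [detib]
  D Pre-Liquid Lowering: no change — [detib]
  E Spirantization: no change — [detib]
/obanoyan/:
  A Progressive Voicing Assimilation: no change — [obanoyan]
  B Velar Fronting: no change — [obanoyan]
  C Final Vowel Deletion: no change — [obanoyan]
  D Pre-Liquid Lowering: no change — [obanoyan]
  E Spirantization: [obanoyan] → [ovanoyan]

[soddelel], [detib], [ovanoyan]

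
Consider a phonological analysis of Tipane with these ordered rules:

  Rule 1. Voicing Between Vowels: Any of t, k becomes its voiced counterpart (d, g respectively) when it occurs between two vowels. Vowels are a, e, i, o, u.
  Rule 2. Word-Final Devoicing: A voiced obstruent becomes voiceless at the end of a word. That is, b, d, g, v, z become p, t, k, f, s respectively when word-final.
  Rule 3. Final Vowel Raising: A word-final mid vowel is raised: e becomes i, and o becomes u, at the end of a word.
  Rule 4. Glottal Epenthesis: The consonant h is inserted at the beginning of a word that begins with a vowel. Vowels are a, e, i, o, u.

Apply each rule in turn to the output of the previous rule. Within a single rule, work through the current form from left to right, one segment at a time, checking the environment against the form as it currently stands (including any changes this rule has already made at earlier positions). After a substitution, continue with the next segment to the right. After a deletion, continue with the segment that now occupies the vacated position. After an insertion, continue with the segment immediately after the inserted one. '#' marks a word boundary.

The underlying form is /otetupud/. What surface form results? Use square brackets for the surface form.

[hodeduput]

Rule 1 Voicing Between Vowels: [otetupud] → [odedupud]
Rule 2 Word-Final Devoicing: [odedupud] → [odeduput]
Rule 3 Final Vowel Raising: no change — [odeduput]
Rule 4 Glottal Epenthesis: [odeduput] → [hodeduput]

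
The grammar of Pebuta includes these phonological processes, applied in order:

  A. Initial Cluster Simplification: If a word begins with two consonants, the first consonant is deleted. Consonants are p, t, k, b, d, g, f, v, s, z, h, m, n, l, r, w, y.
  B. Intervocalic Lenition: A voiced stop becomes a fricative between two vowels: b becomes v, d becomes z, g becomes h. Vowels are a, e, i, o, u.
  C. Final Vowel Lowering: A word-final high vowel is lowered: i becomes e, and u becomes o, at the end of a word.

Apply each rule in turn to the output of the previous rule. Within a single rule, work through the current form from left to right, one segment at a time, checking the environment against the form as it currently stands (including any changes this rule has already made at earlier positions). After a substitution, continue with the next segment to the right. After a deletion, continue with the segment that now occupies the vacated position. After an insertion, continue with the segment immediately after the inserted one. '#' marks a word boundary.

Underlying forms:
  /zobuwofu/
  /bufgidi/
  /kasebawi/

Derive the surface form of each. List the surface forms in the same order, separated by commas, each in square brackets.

[zovuwofo], [bufgize], [kasevawe]

/zobuwofu/:
  A Initial Cluster Simplification: no change — [zobuwofu]
  B Intervocalic Lenition: [zobuwofu] → [zovuwofu]
  C Final Vowel Lowering: [zovuwofu] → [zovuwofo]
/bufgidi/:
  A Initial Cluster Simplification: no change — [bufgidi]
  B Intervocalic Lenition: [bufgidi] → [bufgizi]
  C Final Vowel Lowering: [bufgizi] → [bufgize]
/kasebawi/:
  A Initial Cluster Simplification: no change — [kasebawi]
  B Intervocalic Lenition: [kasebawi] → [kasevawi]
  C Final Vowel Lowering: [kasevawi] → [kasevawe]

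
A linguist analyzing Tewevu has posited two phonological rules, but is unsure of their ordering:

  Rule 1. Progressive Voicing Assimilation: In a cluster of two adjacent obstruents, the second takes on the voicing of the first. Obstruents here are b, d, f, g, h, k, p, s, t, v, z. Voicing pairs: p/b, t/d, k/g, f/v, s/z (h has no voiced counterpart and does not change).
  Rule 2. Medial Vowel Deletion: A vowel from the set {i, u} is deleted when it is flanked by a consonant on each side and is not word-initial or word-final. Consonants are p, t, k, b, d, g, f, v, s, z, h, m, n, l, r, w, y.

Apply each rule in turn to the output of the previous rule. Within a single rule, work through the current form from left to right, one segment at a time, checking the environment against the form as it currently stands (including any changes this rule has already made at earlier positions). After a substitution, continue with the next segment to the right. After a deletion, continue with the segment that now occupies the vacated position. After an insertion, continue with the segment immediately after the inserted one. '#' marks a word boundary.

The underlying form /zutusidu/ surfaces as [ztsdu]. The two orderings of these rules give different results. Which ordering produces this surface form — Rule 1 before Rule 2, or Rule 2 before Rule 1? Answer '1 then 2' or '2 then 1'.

1 then 2

Order 1 then 2:
  1 Progressive Voicing Assimilation: no change — [zutusidu]
  2 Medial Vowel Deletion: [zutusidu] → [ztsdu]
  result: [ztsdu]
Order 2 then 1:
  2 Medial Vowel Deletion: [zutusidu] → [ztsdu]
  1 Progressive Voicing Assimilation: [ztsdu] → [zdzdu]
  result: [zdzdu]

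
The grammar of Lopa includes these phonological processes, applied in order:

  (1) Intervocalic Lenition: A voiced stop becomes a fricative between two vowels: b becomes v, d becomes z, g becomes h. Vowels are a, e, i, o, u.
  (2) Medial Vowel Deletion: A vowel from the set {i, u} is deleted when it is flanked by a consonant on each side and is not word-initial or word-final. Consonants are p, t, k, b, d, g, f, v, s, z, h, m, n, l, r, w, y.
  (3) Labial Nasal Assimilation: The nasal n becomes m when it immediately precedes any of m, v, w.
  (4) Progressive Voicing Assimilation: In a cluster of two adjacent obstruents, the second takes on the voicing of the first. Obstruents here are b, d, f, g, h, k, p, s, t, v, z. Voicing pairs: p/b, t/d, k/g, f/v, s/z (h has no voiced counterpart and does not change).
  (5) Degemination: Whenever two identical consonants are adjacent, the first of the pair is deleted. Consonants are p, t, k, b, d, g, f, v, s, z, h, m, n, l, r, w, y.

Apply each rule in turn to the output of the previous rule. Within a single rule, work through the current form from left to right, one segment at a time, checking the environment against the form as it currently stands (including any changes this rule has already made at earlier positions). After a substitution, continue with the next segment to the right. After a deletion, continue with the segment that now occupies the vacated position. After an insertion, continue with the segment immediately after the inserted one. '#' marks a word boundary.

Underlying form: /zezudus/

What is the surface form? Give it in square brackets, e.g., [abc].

(1) Intervocalic Lenition: [zezudus] → [zezuzus]
(2) Medial Vowel Deletion: [zezuzus] → [zezzs]
(3) Labial Nasal Assimilation: no change — [zezzs]
(4) Progressive Voicing Assimilation: [zezzs] → [zezzz]
(5) Degemination: [zezzz] → [zez]

[zez]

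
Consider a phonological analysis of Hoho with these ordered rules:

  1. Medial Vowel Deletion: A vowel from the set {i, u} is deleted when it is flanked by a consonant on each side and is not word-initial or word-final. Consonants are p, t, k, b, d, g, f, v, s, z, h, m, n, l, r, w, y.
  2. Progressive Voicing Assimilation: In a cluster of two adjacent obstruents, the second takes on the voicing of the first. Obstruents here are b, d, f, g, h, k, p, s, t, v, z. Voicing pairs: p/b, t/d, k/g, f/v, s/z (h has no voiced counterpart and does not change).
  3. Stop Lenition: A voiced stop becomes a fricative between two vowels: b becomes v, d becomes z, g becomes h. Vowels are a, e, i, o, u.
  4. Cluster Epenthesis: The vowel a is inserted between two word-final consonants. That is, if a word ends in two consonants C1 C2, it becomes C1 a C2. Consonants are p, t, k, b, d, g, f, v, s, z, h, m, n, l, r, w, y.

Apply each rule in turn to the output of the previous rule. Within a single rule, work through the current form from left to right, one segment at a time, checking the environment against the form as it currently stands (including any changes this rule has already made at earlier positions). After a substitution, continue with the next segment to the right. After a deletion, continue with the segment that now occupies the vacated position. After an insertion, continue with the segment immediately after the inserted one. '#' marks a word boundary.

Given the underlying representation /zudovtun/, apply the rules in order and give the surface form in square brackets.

[zdovdan]

1 Medial Vowel Deletion: [zudovtun] → [zdovtn]
2 Progressive Voicing Assimilation: [zdovtn] → [zdovdn]
3 Stop Lenition: no change — [zdovdn]
4 Cluster Epenthesis: [zdovdn] → [zdovdan]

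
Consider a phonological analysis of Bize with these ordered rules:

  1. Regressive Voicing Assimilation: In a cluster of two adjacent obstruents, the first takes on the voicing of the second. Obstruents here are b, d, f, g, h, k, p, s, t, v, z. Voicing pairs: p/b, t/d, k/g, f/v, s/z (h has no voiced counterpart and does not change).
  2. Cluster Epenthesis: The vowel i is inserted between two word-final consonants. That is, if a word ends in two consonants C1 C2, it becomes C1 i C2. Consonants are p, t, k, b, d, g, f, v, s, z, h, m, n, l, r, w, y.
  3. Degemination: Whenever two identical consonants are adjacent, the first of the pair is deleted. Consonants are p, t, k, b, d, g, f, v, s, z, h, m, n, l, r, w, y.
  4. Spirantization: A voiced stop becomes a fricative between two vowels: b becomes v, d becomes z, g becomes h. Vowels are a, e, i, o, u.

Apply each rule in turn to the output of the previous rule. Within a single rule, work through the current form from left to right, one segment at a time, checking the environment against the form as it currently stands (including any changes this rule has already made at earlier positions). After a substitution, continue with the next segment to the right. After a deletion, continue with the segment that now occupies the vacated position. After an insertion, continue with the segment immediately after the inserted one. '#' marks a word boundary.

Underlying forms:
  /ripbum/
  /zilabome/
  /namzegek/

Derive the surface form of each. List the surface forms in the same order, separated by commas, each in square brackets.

[rivum], [zilavome], [namzehek]

/ripbum/:
  1 Regressive Voicing Assimilation: [ripbum] → [ribbum]
  2 Cluster Epenthesis: no change — [ribbum]
  3 Degemination: [ribbum] → [ribum]
  4 Spirantization: [ribum] → [rivum]
/zilabome/:
  1 Regressive Voicing Assimilation: no change — [zilabome]
  2 Cluster Epenthesis: no change — [zilabome]
  3 Degemination: no change — [zilabome]
  4 Spirantization: [zilabome] → [zilavome]
/namzegek/:
  1 Regressive Voicing Assimilation: no change — [namzegek]
  2 Cluster Epenthesis: no change — [namzegek]
  3 Degemination: no change — [namzegek]
  4 Spirantization: [namzegek] → [namzehek]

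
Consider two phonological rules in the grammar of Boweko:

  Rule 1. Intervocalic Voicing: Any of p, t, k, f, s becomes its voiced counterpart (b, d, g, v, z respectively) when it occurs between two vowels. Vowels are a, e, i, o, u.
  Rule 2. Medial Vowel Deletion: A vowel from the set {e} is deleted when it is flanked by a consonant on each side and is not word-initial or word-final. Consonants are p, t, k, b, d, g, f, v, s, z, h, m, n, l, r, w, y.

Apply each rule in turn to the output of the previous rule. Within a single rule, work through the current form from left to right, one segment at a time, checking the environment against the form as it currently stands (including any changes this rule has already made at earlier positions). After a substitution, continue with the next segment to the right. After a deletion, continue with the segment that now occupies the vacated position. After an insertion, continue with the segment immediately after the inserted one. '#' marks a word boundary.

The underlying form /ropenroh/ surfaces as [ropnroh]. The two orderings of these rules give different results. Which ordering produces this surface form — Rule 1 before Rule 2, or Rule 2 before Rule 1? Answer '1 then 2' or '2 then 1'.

2 then 1

Order 1 then 2:
  1 Intervocalic Voicing: [ropenroh] → [robenroh]
  2 Medial Vowel Deletion: [robenroh] → [robnroh]
  result: [robnroh]
Order 2 then 1:
  2 Medial Vowel Deletion: [ropenroh] → [ropnroh]
  1 Intervocalic Voicing: no change — [ropnroh]
  result: [ropnroh]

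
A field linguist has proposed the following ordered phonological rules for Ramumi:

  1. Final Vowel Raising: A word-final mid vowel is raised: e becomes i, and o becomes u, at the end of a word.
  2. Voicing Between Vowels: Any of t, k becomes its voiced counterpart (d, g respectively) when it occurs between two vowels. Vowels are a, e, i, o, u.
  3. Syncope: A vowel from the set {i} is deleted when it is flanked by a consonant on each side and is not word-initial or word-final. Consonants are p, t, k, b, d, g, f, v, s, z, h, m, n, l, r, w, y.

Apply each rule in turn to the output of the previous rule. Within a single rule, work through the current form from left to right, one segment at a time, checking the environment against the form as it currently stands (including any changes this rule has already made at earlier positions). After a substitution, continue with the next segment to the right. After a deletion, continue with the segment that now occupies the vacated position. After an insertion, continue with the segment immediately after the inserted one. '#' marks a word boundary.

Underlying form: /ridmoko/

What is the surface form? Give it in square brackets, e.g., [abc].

1 Final Vowel Raising: [ridmoko] → [ridmoku]
2 Voicing Between Vowels: [ridmoku] → [ridmogu]
3 Syncope: [ridmogu] → [rdmogu]

[rdmogu]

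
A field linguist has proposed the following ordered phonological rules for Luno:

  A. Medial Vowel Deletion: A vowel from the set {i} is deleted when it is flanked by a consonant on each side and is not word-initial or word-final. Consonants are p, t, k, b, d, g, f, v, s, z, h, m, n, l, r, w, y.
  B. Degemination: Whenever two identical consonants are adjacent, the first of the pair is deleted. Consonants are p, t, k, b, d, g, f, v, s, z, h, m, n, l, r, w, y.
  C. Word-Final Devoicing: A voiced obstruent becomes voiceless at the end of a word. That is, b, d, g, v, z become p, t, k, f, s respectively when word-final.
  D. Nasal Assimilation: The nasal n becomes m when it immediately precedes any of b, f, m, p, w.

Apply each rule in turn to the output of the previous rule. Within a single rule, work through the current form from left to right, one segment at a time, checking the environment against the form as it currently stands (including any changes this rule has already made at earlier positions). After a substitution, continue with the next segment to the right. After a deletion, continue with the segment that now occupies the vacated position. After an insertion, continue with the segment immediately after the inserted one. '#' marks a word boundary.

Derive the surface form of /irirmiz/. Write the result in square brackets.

[irms]

A Medial Vowel Deletion: [irirmiz] → [irrmz]
B Degemination: [irrmz] → [irmz]
C Word-Final Devoicing: [irmz] → [irms]
D Nasal Assimilation: no change — [irms]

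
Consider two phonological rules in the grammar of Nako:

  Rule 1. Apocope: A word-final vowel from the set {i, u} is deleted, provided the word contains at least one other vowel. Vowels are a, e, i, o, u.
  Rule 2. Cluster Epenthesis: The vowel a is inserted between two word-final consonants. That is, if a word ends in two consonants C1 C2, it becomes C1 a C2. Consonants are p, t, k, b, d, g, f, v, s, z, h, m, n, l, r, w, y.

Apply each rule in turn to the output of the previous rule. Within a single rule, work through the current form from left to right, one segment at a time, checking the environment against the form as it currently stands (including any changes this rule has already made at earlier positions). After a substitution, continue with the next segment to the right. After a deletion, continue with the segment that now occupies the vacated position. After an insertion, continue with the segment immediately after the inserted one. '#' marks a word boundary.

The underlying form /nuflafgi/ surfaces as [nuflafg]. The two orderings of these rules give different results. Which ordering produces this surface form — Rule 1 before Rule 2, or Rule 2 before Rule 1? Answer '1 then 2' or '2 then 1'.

Order 1 then 2:
  1 Apocope: [nuflafgi] → [nuflafg]
  2 Cluster Epenthesis: [nuflafg] → [nuflafag]
  result: [nuflafag]
Order 2 then 1:
  2 Cluster Epenthesis: no change — [nuflafgi]
  1 Apocope: [nuflafgi] → [nuflafg]
  result: [nuflafg]

2 then 1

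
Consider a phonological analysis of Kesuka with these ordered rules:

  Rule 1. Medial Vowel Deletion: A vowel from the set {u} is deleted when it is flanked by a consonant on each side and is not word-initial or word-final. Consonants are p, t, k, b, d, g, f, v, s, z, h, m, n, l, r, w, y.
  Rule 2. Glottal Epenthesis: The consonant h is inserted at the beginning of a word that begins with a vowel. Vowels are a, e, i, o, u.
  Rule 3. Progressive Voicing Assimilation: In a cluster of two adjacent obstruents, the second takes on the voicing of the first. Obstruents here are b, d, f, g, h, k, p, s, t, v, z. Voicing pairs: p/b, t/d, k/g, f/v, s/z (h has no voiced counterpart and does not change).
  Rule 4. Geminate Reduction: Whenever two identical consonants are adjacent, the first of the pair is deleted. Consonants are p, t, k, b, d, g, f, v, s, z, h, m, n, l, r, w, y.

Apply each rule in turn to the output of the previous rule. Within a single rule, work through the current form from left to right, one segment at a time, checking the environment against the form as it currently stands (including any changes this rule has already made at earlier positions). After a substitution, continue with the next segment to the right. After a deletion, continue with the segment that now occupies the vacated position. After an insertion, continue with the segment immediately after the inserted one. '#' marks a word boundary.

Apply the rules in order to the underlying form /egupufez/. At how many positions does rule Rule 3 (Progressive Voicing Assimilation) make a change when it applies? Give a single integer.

Rule 1 Medial Vowel Deletion: [egupufez] → [egpfez]
Rule 2 Glottal Epenthesis: [egpfez] → [hegpfez]
Rule 3 Progressive Voicing Assimilation: [hegpfez] → [hegbvez]
Rule 4 Geminate Reduction: no change — [hegbvez]
Rule Rule 3 changed 2 position(s).

2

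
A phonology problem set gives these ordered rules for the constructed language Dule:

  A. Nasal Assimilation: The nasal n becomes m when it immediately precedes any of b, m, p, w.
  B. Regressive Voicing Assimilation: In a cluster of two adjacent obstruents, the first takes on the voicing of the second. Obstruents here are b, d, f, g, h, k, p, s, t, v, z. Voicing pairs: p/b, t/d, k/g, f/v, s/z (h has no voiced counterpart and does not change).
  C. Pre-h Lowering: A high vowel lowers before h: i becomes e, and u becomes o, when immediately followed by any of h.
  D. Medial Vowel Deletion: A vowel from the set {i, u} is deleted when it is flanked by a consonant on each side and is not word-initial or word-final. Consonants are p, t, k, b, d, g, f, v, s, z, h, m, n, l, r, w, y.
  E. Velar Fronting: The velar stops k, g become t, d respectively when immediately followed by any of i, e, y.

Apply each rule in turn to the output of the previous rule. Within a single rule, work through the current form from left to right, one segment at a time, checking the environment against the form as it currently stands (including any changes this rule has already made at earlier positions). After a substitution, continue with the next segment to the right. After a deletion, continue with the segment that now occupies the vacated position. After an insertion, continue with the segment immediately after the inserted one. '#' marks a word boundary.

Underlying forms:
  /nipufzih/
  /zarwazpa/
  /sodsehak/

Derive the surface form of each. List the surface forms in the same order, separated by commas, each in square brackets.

/nipufzih/:
  A Nasal Assimilation: no change — [nipufzih]
  B Regressive Voicing Assimilation: [nipufzih] → [nipuvzih]
  C Pre-h Lowering: [nipuvzih] → [nipuvzeh]
  D Medial Vowel Deletion: [nipuvzeh] → [npvzeh]
  E Velar Fronting: no change — [npvzeh]
/zarwazpa/:
  A Nasal Assimilation: no change — [zarwazpa]
  B Regressive Voicing Assimilation: [zarwazpa] → [zarwaspa]
  C Pre-h Lowering: no change — [zarwaspa]
  D Medial Vowel Deletion: no change — [zarwaspa]
  E Velar Fronting: no change — [zarwaspa]
/sodsehak/:
  A Nasal Assimilation: no change — [sodsehak]
  B Regressive Voicing Assimilation: [sodsehak] → [sotsehak]
  C Pre-h Lowering: no change — [sotsehak]
  D Medial Vowel Deletion: no change — [sotsehak]
  E Velar Fronting: no change — [sotsehak]

[npvzeh], [zarwaspa], [sotsehak]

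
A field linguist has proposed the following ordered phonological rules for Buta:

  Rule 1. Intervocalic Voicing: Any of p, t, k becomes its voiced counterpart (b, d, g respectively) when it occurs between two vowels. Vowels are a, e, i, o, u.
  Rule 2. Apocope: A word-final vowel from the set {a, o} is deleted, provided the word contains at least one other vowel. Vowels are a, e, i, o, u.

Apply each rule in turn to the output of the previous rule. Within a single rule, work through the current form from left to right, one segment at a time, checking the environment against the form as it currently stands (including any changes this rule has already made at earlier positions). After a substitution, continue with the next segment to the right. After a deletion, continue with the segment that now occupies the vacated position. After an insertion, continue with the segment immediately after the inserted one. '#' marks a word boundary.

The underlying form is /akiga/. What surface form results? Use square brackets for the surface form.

Rule 1 Intervocalic Voicing: [akiga] → [agiga]
Rule 2 Apocope: [agiga] → [agig]

[agig]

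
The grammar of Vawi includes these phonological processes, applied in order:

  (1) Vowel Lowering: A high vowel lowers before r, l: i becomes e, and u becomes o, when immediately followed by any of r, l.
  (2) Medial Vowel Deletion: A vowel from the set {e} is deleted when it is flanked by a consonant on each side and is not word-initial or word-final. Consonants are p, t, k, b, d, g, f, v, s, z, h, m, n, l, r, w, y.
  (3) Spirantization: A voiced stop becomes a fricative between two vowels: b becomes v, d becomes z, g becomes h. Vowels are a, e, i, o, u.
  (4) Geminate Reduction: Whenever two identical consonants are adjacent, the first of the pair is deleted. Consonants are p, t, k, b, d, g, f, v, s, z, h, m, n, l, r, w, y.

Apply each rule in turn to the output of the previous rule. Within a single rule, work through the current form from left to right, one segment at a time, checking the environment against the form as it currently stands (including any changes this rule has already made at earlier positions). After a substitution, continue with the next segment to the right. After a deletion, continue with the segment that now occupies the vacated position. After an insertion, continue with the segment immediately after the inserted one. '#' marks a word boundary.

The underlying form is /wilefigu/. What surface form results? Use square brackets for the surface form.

[wlfihu]

(1) Vowel Lowering: [wilefigu] → [welefigu]
(2) Medial Vowel Deletion: [welefigu] → [wlfigu]
(3) Spirantization: [wlfigu] → [wlfihu]
(4) Geminate Reduction: no change — [wlfihu]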